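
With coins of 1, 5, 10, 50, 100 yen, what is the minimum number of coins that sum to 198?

198 − 1×100→98 − 1×50→48 − 4×10→8 − 1×5→3 − 3×1→0
Total coins = 1 + 1 + 4 + 1 + 3 = 10

10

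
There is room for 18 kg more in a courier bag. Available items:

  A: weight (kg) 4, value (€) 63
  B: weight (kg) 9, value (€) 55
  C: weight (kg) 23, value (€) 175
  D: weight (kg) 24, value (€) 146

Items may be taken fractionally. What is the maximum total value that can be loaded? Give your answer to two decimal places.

169.52

Greedy by value/weight ratio, highest first.
Order: A (63/4=15.75) > C (175/23=7.61) > B (55/9=6.11) > D (146/24=6.08)
Fill: take A (4 @ 63) → take 14/23 of C → 106.52; 18/18 used.
Total value = 169.52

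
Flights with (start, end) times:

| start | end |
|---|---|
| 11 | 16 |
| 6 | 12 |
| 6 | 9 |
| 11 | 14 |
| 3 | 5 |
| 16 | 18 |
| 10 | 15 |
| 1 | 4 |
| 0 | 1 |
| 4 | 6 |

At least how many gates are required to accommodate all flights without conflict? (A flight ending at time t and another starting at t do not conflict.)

4

Count concurrent intervals with a sweep; the peak is the room count.
Events (time:±→running): 0:+→1 1:-→0 1:+→1 3:+→2 4:-→1 4:+→2 5:-→1 6:-→0 6:+→1 6:+→2 9:-→1 10:+→2 11:+→3 11:+→4 … peak 4.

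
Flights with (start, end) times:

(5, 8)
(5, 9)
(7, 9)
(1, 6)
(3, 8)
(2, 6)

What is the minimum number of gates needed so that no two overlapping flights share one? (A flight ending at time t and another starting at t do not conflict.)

starts: [1, 2, 3, 5, 5, 7]
ends:   [6, 6, 8, 8, 9, 9]
s1→1 s2→2 s3→3 s5→4 s5→5  — peak 5.

5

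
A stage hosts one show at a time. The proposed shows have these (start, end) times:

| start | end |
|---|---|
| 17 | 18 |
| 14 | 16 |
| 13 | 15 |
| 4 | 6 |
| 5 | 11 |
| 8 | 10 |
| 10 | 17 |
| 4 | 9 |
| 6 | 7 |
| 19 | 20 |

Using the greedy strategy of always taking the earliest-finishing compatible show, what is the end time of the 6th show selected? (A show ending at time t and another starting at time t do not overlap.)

20

Sorted by end: (4,6)  (6,7)  (4,9)  (8,10)  (5,11)  (13,15)  (14,16)  (10,17)  (17,18)  (19,20)
take (4,6); take (6,7); skip (4,9); take (8,10); take (13,15); take (17,18); take (19,20).
Selected: (4,6) (6,7) (8,10) (13,15) (17,18) (19,20)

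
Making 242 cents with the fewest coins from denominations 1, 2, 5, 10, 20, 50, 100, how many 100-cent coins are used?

Use the largest denomination that fits, subtract, and repeat.
242 = 2×100 + 2×20 + 1×2
Count of 100: 2

2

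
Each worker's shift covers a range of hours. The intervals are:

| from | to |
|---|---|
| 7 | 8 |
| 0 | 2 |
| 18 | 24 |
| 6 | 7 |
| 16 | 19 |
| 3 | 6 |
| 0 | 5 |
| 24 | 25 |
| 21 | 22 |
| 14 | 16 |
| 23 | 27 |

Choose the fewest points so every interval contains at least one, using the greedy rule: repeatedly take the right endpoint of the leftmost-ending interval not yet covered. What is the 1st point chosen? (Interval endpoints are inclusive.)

Process intervals by earliest right end; each time one isn't hit yet, stab at its right endpoint.
Sorted: [0,2] [0,5] [3,6] [6,7] [7,8] [14,16] [16,19] [21,22] [18,24] [24,25] [23,27]
{[0,2],[0,5]} hit by 2; {[3,6],[6,7]} hit by 6; {[7,8]} hit by 8; {[14,16],[16,19]} hit by 16; {[21,22],[18,24]} hit by 22; {[24,25],[23,27]} hit by 25.
Points: 2, 6, 8, 16, 22, 25 (6 total).

2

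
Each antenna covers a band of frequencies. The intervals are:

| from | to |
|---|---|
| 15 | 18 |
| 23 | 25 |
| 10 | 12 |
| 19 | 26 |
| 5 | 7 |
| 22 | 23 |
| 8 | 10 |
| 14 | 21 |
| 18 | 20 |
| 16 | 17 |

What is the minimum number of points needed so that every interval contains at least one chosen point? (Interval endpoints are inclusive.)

By right end: [5,7]  [8,10]  [10,12]  [16,17]  [15,18]  [18,20]  [14,21]  [22,23]  [23,25]  [19,26]
[5,7] uncovered → point at 7; [8,10] uncovered → point at 10; [16,17] uncovered → point at 17; [18,20] uncovered → point at 20; [22,23] uncovered → point at 23.
Points: 7, 10, 17, 20, 23 (5 total).

5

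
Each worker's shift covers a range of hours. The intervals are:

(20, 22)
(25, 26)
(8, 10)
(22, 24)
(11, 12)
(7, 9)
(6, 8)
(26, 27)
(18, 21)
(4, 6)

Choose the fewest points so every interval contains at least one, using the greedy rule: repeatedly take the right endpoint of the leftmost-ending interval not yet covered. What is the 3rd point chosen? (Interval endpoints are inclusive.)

Process intervals by earliest right end; each time one isn't hit yet, stab at its right endpoint.
Sorted: [4,6] [6,8] [7,9] [8,10] [11,12] [18,21] [20,22] [22,24] [25,26] [26,27]
{[4,6],[6,8]} hit by 6; {[7,9],[8,10]} hit by 9; {[11,12]} hit by 12; {[18,21],[20,22]} hit by 21; {[22,24]} hit by 24; {[25,26],[26,27]} hit by 26.
Points: 6, 9, 12, 21, 24, 26 (6 total).

12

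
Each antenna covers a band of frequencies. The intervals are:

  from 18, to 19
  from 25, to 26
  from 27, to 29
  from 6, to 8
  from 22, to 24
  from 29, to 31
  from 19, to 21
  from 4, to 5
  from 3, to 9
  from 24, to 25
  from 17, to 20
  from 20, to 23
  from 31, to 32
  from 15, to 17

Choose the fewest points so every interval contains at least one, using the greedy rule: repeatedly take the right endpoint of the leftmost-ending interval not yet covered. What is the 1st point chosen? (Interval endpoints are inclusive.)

Process intervals by earliest right end; each time one isn't hit yet, stab at its right endpoint.
By right end: [4,5]  [6,8]  [3,9]  [15,17]  [18,19]  [17,20]  [19,21]  [20,23]  [22,24]  [24,25]  [25,26]  [27,29]  [29,31]  [31,32]
[4,5] uncovered → point at 5; [6,8] uncovered → point at 8; [15,17] uncovered → point at 17; [18,19] uncovered → point at 19; [20,23] uncovered → point at 23; [24,25] uncovered → point at 25; [27,29] uncovered → point at 29; [31,32] uncovered → point at 32.
Points: 5, 8, 17, 19, 23, 25, 29, 32 (8 total).

5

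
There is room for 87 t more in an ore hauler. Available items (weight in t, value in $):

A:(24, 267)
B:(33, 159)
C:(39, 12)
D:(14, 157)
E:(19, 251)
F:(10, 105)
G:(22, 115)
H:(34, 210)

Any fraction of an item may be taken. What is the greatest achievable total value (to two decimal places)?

903.53

Greedy by value/weight ratio, highest first.
Order: E (251/19=13.21) > D (157/14=11.21) > A (267/24=11.12) > F (105/10=10.50) > H (210/34=6.18) > G (115/22=5.23) > B (159/33=4.82) > C (12/39=0.31)
Fill: take E (19 @ 251) → take D (14 @ 157) → take A (24 @ 267) → take F (10 @ 105) → take 20/34 of H → 123.53; 87/87 used.
Total value = 903.53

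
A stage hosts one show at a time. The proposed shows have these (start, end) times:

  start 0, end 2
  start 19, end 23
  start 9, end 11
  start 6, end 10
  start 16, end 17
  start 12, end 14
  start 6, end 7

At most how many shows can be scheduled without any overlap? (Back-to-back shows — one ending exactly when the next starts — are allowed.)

Greedy by earliest finish: after sorting by end time, pick each interval compatible with the last pick.
Sorted by end: (0,2)  (6,7)  (6,10)  (9,11)  (12,14)  (16,17)  (19,23)
take (0,2); take (6,7); skip (6,10); take (9,11); take (12,14); take (16,17); take (19,23).
Selected 6 shows.

6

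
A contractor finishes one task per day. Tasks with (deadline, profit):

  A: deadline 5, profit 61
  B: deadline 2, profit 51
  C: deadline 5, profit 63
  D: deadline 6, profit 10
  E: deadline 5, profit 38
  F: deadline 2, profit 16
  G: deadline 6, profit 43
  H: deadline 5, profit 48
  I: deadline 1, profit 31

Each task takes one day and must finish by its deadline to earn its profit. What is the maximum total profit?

Profit order: C=63 A=61 B=51 H=48 G=43 E=38 I=31 F=16 D=10
Assign: C→slot 5, A→slot 4, B→slot 2, H→slot 3, G→slot 6, E→slot 1, I skipped, F skipped, D skipped.
Slots: [1:E] [2:B] [3:H] [4:A] [5:C] [6:G]
Profit = 38 + 51 + 48 + 61 + 63 + 43 = 304

304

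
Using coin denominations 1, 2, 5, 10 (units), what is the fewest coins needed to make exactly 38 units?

38 = 3×10 + 1×5 + 1×2 + 1×1
Total coins = 3 + 1 + 1 + 1 = 6

6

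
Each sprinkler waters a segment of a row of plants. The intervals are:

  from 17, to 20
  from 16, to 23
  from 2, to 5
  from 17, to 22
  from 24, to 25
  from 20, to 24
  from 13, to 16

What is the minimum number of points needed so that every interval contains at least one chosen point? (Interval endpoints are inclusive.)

Sort by right endpoint; whenever an interval is uncovered, place a point at its right end.
Sorted: [2,5] [13,16] [17,20] [17,22] [16,23] [20,24] [24,25]
{[2,5]} hit by 5; {[13,16]} hit by 16; {[17,20],[17,22],[16,23],[20,24]} hit by 20; {[24,25]} hit by 25.
Points: 5, 16, 20, 25 (4 total).

4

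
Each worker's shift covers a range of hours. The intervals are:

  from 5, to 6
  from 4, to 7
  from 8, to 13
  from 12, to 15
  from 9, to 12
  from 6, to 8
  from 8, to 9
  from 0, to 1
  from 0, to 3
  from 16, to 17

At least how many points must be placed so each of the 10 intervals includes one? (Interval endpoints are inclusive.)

By right end: [0,1]  [0,3]  [5,6]  [4,7]  [6,8]  [8,9]  [9,12]  [8,13]  [12,15]  [16,17]
[0,1] uncovered → point at 1; [5,6] uncovered → point at 6; [8,9] uncovered → point at 9; [12,15] uncovered → point at 15; [16,17] uncovered → point at 17.
Points: 1, 6, 9, 15, 17 (5 total).

5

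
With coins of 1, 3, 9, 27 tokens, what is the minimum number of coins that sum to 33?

Greedy: take as many of the largest coin as possible, then repeat with the remainder.
33 = 1×27 + 2×3
Total coins = 1 + 2 = 3

3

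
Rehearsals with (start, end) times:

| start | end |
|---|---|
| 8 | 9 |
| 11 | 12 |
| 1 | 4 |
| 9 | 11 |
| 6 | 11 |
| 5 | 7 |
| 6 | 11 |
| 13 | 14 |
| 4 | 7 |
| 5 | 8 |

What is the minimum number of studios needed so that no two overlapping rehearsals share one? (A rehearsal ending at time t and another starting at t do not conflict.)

Count concurrent intervals with a sweep; the peak is the room count.
Events (time:±→running): 1:+→1 4:-→0 4:+→1 5:+→2 5:+→3 6:+→4 6:+→5 … peak 5.

5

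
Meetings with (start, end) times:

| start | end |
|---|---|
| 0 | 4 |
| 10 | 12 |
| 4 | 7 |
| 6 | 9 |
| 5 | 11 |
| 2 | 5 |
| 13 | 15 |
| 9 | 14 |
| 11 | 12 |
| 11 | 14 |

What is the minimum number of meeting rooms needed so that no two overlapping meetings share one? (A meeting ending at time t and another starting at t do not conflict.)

4

starts: [0, 2, 4, 5, 6, 9, 10, 11, 11, 13]
ends:   [4, 5, 7, 9, 11, 12, 12, 14, 14, 15]
s0→1 s2→2 e4→1 s4→2 e5→1 s5→2 s6→3 e7→2 e9→1 s9→2 s10→3 e11→2 s11→3 s11→4  — peak 4.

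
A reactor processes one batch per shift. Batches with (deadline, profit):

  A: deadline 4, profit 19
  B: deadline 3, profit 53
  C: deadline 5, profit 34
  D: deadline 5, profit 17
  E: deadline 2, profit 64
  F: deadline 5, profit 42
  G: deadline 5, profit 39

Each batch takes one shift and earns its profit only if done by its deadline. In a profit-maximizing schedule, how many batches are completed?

Sort by profit descending; place each in the latest free slot ≤ its deadline.
Profit order: E=64 B=53 F=42 G=39 C=34 A=19 D=17
Assign: E→slot 2, B→slot 3, F→slot 5, G→slot 4, C→slot 1, A skipped, D skipped.
Slots: [1:C] [2:E] [3:B] [4:G] [5:F]
5 of 7 scheduled.

5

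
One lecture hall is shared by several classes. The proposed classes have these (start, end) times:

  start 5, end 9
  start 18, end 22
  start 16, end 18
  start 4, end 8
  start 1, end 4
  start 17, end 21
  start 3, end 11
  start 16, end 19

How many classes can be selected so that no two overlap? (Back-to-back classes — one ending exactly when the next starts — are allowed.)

4

Order by finish time; keep every interval that doesn't clash with the previous kept one.
By end time: (1,4), (4,8), (5,9), (3,11), (16,18), (16,19), (17,21), (18,22).
Pick (1,4); next start ≥ 4 → (4,8); next start ≥ 8 → (16,18); next start ≥ 18 → (18,22).
Selected 4 classes.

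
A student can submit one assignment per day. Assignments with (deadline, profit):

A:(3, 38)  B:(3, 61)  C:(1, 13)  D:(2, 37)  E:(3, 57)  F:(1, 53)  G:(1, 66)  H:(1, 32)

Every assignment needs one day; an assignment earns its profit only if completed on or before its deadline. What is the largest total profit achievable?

By profit: G(d1,66), B(d3,61), E(d3,57), F(d1,53), A(d3,38), D(d2,37), H(d1,32), C(d1,13)
G→slot 1; B→slot 3; E→slot 2; F skipped; A skipped; D skipped; H skipped; C skipped.
Profit = 66 + 57 + 61 = 184

184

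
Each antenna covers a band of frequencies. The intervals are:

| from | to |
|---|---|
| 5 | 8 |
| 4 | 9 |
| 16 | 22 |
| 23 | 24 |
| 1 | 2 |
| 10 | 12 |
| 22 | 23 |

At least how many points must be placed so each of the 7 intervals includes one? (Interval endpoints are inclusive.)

Sort by right endpoint; whenever an interval is uncovered, place a point at its right end.
Sorted: [1,2] [5,8] [4,9] [10,12] [16,22] [22,23] [23,24]
{[1,2]} hit by 2; {[5,8],[4,9]} hit by 8; {[10,12]} hit by 12; {[16,22],[22,23]} hit by 22; {[23,24]} hit by 24.
Points: 2, 8, 12, 22, 24 (5 total).

5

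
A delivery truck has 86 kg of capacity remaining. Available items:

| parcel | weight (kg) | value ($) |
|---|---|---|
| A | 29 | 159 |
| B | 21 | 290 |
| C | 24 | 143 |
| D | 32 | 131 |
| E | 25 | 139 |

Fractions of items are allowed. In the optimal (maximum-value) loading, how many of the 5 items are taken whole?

Sort by value per unit weight and fill in that order.
Order: B (290/21=13.81) > C (143/24=5.96) > E (139/25=5.56) > A (159/29=5.48) > D (131/32=4.09)
Fill: take B (21 @ 290) → take C (24 @ 143) → take E (25 @ 139) → take 16/29 of A → 87.72; 86/86 used.
3 item(s) taken whole; one partial (take 16/29 of A).

3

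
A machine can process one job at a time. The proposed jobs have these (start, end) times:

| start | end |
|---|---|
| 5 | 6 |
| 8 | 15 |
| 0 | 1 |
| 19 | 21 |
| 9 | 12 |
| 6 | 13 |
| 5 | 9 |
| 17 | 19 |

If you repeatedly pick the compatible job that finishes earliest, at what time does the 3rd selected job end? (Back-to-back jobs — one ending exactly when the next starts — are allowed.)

12

Sort by end time and greedily take each interval whose start is ≥ the last chosen end.
By end time: (0,1), (5,6), (5,9), (9,12), (6,13), (8,15), (17,19), (19,21).
Pick (0,1); next start ≥ 1 → (5,6); next start ≥ 6 → (9,12); next start ≥ 12 → (17,19); next start ≥ 19 → (19,21).
Selected: (0,1) (5,6) (9,12) (17,19) (19,21)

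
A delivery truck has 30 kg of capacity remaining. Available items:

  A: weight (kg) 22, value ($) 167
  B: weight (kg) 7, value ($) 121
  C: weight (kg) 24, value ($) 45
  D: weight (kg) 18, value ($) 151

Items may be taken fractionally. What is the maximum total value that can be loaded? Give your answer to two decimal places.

Order: B (121/7=17.29) > D (151/18=8.39) > A (167/22=7.59) > C (45/24=1.88)
Fill: take B (7 @ 121) → take D (18 @ 151) → take 5/22 of A → 37.95; 30/30 used.
Total value = 309.95

309.95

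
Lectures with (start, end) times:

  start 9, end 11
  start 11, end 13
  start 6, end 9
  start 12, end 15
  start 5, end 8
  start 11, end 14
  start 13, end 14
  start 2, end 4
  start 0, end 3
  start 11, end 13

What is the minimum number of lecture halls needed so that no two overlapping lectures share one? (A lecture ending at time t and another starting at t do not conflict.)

4

The answer is the maximum number of intervals overlapping at any instant.
Events (time:±→running): 0:+→1 2:+→2 3:-→1 4:-→0 5:+→1 6:+→2 8:-→1 9:-→0 9:+→1 11:-→0 11:+→1 11:+→2 11:+→3 12:+→4 … peak 4.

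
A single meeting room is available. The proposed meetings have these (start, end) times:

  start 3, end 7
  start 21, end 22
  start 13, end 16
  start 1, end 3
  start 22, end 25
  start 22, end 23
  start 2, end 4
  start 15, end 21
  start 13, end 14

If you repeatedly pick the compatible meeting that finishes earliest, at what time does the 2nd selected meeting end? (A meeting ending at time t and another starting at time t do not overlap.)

Greedy by earliest finish: after sorting by end time, pick each interval compatible with the last pick.
By end time: (1,3), (2,4), (3,7), (13,14), (13,16), (15,21), (21,22), (22,23), (22,25).
Pick (1,3); next start ≥ 3 → (3,7); next start ≥ 7 → (13,14); next start ≥ 14 → (15,21); next start ≥ 21 → (21,22); next start ≥ 22 → (22,23).
Selected: (1,3) (3,7) (13,14) (15,21) (21,22) (22,23)

7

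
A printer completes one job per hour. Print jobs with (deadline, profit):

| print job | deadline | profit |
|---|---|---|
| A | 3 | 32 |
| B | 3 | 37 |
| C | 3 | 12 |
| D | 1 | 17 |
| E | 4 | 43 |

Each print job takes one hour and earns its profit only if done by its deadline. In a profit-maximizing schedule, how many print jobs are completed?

By profit: E(d4,43), B(d3,37), A(d3,32), D(d1,17), C(d3,12)
E→slot 4; B→slot 3; A→slot 2; D→slot 1; C skipped.
4 of 5 scheduled.

4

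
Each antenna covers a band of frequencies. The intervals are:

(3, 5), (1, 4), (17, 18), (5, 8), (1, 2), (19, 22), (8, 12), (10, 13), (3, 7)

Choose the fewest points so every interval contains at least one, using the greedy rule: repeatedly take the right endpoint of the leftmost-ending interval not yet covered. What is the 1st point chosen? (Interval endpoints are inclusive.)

2

Sort by right endpoint; whenever an interval is uncovered, place a point at its right end.
By right end: [1,2]  [1,4]  [3,5]  [3,7]  [5,8]  [8,12]  [10,13]  [17,18]  [19,22]
[1,2] uncovered → point at 2; [3,5] uncovered → point at 5; [8,12] uncovered → point at 12; [17,18] uncovered → point at 18; [19,22] uncovered → point at 22.
Points: 2, 5, 12, 18, 22 (5 total).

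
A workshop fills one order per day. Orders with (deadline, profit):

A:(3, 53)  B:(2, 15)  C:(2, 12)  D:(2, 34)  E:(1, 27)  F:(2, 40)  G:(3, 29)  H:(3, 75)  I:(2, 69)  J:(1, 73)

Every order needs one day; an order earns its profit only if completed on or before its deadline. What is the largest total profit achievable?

217

Take jobs in profit order; each goes to the latest open slot no later than its deadline.
Profit order: H=75 J=73 I=69 A=53 F=40 D=34 G=29 E=27 B=15 C=12
Assign: H→slot 3, J→slot 1, I→slot 2, A skipped, F skipped, D skipped, G skipped, E skipped, B skipped, C skipped.
Slots: [1:J] [2:I] [3:H]
Profit = 73 + 69 + 75 = 217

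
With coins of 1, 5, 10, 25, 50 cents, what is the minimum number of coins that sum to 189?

Use the largest denomination that fits, subtract, and repeat.
189 = 3×50 + 1×25 + 1×10 + 4×1
Total coins = 3 + 1 + 1 + 4 = 9

9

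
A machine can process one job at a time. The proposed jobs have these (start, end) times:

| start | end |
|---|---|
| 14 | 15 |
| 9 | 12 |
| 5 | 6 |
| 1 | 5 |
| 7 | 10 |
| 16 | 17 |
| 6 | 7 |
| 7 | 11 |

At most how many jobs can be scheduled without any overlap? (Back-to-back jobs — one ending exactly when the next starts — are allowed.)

6

By end time: (1,5), (5,6), (6,7), (7,10), (7,11), (9,12), (14,15), (16,17).
Pick (1,5); next start ≥ 5 → (5,6); next start ≥ 6 → (6,7); next start ≥ 7 → (7,10); next start ≥ 10 → (14,15); next start ≥ 15 → (16,17).
Selected 6 jobs.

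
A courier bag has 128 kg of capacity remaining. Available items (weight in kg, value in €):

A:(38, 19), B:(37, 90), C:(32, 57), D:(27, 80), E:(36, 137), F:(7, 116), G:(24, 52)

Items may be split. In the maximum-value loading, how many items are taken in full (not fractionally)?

Ratios (sorted): F 16.57, E 3.81, D 2.96, B 2.43, G 2.17, C 1.78, A 0.50
take F (7 @ 116); take E (36 @ 137); take D (27 @ 80); take B (37 @ 90); take 21/24 of G → 45.50. Capacity used 128/128.
4 item(s) taken whole; one partial (take 21/24 of G).

4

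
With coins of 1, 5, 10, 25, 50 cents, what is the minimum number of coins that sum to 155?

155 − 3×50→5 − 1×5→0
Total coins = 3 + 1 = 4

4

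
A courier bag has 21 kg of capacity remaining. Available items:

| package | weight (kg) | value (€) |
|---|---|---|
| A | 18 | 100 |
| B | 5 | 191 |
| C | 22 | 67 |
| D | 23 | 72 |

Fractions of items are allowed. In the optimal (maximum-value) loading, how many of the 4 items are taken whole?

Sort by value per unit weight and fill in that order.
Ratios (sorted): B 38.20, A 5.56, D 3.13, C 3.05
take B (5 @ 191); take 16/18 of A → 88.89. Capacity used 21/21.
1 item(s) taken whole; one partial (take 16/18 of A).

1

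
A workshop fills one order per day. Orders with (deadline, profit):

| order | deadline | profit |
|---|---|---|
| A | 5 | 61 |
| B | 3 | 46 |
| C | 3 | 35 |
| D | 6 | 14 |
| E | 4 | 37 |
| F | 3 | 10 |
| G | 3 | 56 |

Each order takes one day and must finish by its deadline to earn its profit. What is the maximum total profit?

By profit: A(d5,61), G(d3,56), B(d3,46), E(d4,37), C(d3,35), D(d6,14), F(d3,10)
A→slot 5; G→slot 3; B→slot 2; E→slot 4; C→slot 1; D→slot 6; F skipped.
Profit = 35 + 46 + 56 + 37 + 61 + 14 = 249

249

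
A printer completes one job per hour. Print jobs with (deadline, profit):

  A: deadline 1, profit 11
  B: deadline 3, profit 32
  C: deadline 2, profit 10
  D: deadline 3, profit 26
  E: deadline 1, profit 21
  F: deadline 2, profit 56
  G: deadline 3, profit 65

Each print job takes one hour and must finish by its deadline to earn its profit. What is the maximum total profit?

Take jobs in profit order; each goes to the latest open slot no later than its deadline.
By profit: G(d3,65), F(d2,56), B(d3,32), D(d3,26), E(d1,21), A(d1,11), C(d2,10)
G→slot 3; F→slot 2; B→slot 1; D skipped; E skipped; A skipped; C skipped.
Profit = 32 + 56 + 65 = 153

153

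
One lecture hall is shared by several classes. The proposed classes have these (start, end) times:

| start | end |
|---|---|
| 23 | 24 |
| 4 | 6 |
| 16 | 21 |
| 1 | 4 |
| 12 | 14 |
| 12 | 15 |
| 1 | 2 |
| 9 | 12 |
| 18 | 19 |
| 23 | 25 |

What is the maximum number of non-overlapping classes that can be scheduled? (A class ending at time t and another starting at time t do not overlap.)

6

By end time: (1,2), (1,4), (4,6), (9,12), (12,14), (12,15), (18,19), (16,21), (23,24), (23,25).
Pick (1,2); next start ≥ 2 → (4,6); next start ≥ 6 → (9,12); next start ≥ 12 → (12,14); next start ≥ 14 → (18,19); next start ≥ 19 → (23,24).
Selected 6 classes.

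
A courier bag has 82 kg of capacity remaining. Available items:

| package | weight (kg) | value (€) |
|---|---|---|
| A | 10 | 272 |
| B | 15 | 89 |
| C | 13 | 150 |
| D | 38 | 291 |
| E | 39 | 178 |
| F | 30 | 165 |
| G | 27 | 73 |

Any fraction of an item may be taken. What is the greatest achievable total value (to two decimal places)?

Greedy by value/weight ratio, highest first.
Order: A (272/10=27.20) > C (150/13=11.54) > D (291/38=7.66) > B (89/15=5.93) > F (165/30=5.50) > E (178/39=4.56) > G (73/27=2.70)
Fill: take A (10 @ 272) → take C (13 @ 150) → take D (38 @ 291) → take B (15 @ 89) → take 6/30 of F → 33.00; 82/82 used.
Total value = 835.00

835.00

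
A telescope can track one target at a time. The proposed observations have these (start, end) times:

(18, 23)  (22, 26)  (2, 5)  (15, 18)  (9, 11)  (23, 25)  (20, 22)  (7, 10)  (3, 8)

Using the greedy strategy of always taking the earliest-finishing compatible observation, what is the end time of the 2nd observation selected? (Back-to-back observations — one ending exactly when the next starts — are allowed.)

10

By end time: (2,5), (3,8), (7,10), (9,11), (15,18), (20,22), (18,23), (23,25), (22,26).
Pick (2,5); next start ≥ 5 → (7,10); next start ≥ 10 → (15,18); next start ≥ 18 → (20,22); next start ≥ 22 → (23,25).
Selected: (2,5) (7,10) (15,18) (20,22) (23,25)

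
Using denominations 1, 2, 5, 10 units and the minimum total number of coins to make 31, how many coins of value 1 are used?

1

Greedy: take as many of the largest coin as possible, then repeat with the remainder.
31 = 3×10 + 1×1
Count of 1: 1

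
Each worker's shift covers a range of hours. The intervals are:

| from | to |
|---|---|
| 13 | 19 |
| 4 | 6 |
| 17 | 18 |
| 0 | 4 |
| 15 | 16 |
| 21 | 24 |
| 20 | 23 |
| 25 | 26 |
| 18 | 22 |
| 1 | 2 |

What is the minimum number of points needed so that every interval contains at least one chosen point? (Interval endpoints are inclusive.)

6

Sort by right endpoint; whenever an interval is uncovered, place a point at its right end.
By right end: [1,2]  [0,4]  [4,6]  [15,16]  [17,18]  [13,19]  [18,22]  [20,23]  [21,24]  [25,26]
[1,2] uncovered → point at 2; [4,6] uncovered → point at 6; [15,16] uncovered → point at 16; [17,18] uncovered → point at 18; [20,23] uncovered → point at 23; [25,26] uncovered → point at 26.
Points: 2, 6, 16, 18, 23, 26 (6 total).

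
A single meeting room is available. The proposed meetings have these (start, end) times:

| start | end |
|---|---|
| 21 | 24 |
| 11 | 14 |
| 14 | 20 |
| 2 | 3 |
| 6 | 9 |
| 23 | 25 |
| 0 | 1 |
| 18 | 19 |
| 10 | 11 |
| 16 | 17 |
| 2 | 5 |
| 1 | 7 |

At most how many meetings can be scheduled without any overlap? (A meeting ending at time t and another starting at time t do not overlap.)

Sort by end time and greedily take each interval whose start is ≥ the last chosen end.
By end time: (0,1), (2,3), (2,5), (1,7), (6,9), (10,11), (11,14), (16,17), (18,19), (14,20), (21,24), (23,25).
Pick (0,1); next start ≥ 1 → (2,3); next start ≥ 3 → (6,9); next start ≥ 9 → (10,11); next start ≥ 11 → (11,14); next start ≥ 14 → (16,17); next start ≥ 17 → (18,19); next start ≥ 19 → (21,24).
Selected 8 meetings.

8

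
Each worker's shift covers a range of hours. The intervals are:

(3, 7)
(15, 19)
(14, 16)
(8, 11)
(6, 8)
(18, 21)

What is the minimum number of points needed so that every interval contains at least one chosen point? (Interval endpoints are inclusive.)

4

By right end: [3,7]  [6,8]  [8,11]  [14,16]  [15,19]  [18,21]
[3,7] uncovered → point at 7; [8,11] uncovered → point at 11; [14,16] uncovered → point at 16; [18,21] uncovered → point at 21.
Points: 7, 11, 16, 21 (4 total).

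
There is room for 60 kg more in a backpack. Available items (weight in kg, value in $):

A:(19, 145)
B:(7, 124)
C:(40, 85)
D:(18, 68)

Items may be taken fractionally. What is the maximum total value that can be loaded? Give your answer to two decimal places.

371.00

Sort by value per unit weight and fill in that order.
Ratios (sorted): B 17.71, A 7.63, D 3.78, C 2.12
take B (7 @ 124); take A (19 @ 145); take D (18 @ 68); take 16/40 of C → 34.00. Capacity used 60/60.
Total value = 371.00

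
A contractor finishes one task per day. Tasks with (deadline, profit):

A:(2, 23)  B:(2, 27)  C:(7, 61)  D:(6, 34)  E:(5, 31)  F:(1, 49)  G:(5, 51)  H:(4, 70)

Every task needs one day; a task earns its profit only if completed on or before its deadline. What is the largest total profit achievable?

323

Sort by profit descending; place each in the latest free slot ≤ its deadline.
By profit: H(d4,70), C(d7,61), G(d5,51), F(d1,49), D(d6,34), E(d5,31), B(d2,27), A(d2,23)
H→slot 4; C→slot 7; G→slot 5; F→slot 1; D→slot 6; E→slot 3; B→slot 2; A skipped.
Profit = 49 + 27 + 31 + 70 + 51 + 34 + 61 = 323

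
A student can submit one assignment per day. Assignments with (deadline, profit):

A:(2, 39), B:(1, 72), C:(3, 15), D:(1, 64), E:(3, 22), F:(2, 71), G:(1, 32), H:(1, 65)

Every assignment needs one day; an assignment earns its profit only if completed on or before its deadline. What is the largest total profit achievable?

Sort by profit descending; place each in the latest free slot ≤ its deadline.
By profit: B(d1,72), F(d2,71), H(d1,65), D(d1,64), A(d2,39), G(d1,32), E(d3,22), C(d3,15)
B→slot 1; F→slot 2; H skipped; D skipped; A skipped; G skipped; E→slot 3; C skipped.
Profit = 72 + 71 + 22 = 165

165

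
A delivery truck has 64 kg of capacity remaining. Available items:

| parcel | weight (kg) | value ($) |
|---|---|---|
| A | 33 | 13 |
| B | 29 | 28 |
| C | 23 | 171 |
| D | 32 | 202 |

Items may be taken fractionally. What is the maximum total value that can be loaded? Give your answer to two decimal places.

381.69

Order: C (171/23=7.43) > D (202/32=6.31) > B (28/29=0.97) > A (13/33=0.39)
Fill: take C (23 @ 171) → take D (32 @ 202) → take 9/29 of B → 8.69; 64/64 used.
Total value = 381.69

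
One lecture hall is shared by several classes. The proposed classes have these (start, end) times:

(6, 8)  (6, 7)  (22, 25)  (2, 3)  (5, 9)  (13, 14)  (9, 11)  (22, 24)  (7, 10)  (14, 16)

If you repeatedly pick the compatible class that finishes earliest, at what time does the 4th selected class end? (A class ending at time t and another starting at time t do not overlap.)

14

Sorted by end: (2,3)  (6,7)  (6,8)  (5,9)  (7,10)  (9,11)  (13,14)  (14,16)  (22,24)  (22,25)
take (2,3); take (6,7); skip (6,8); take (7,10); take (13,14); take (14,16); take (22,24).
Selected: (2,3) (6,7) (7,10) (13,14) (14,16) (22,24)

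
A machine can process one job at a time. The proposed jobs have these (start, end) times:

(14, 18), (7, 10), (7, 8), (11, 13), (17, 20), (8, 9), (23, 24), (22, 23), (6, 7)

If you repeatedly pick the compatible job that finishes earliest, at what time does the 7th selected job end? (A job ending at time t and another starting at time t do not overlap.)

Sorted by end: (6,7)  (7,8)  (8,9)  (7,10)  (11,13)  (14,18)  (17,20)  (22,23)  (23,24)
take (6,7); take (7,8); take (8,9); take (11,13); take (14,18); take (22,23); take (23,24).
Selected: (6,7) (7,8) (8,9) (11,13) (14,18) (22,23) (23,24)

24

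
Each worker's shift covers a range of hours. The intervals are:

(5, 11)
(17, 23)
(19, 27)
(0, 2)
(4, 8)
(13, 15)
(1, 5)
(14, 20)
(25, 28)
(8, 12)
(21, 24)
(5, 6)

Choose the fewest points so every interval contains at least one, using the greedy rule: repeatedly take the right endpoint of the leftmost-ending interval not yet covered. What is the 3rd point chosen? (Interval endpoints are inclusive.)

By right end: [0,2]  [1,5]  [5,6]  [4,8]  [5,11]  [8,12]  [13,15]  [14,20]  [17,23]  [21,24]  [19,27]  [25,28]
[0,2] uncovered → point at 2; [5,6] uncovered → point at 6; [8,12] uncovered → point at 12; [13,15] uncovered → point at 15; [17,23] uncovered → point at 23; [25,28] uncovered → point at 28.
Points: 2, 6, 12, 15, 23, 28 (6 total).

12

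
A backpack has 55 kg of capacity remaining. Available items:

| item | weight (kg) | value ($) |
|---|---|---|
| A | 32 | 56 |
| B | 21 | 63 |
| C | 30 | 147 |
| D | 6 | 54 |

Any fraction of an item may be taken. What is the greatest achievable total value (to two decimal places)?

258.00

Greedy by value/weight ratio, highest first.
Order: D (54/6=9.00) > C (147/30=4.90) > B (63/21=3.00) > A (56/32=1.75)
Fill: take D (6 @ 54) → take C (30 @ 147) → take 19/21 of B → 57.00; 55/55 used.
Total value = 258.00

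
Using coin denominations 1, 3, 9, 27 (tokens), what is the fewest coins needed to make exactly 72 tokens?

72 − 2×27→18 − 2×9→0
Total coins = 2 + 2 = 4

4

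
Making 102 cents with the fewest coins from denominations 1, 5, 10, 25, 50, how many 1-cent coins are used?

102 − 2×50→2 − 2×1→0
Count of 1: 2

2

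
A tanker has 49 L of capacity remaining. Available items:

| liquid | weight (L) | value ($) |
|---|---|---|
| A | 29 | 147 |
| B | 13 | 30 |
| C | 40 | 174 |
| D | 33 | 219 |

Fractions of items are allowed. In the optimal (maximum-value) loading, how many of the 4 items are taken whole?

1

Order: D (219/33=6.64) > A (147/29=5.07) > C (174/40=4.35) > B (30/13=2.31)
Fill: take D (33 @ 219) → take 16/29 of A → 81.10; 49/49 used.
1 item(s) taken whole; one partial (take 16/29 of A).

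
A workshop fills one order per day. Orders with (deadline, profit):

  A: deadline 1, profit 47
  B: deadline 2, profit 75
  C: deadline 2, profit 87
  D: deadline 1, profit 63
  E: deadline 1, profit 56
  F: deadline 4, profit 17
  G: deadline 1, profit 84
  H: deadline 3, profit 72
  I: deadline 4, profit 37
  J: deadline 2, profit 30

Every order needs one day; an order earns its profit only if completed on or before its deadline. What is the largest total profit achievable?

280

By profit: C(d2,87), G(d1,84), B(d2,75), H(d3,72), D(d1,63), E(d1,56), A(d1,47), I(d4,37), J(d2,30), F(d4,17)
C→slot 2; G→slot 1; B skipped; H→slot 3; D skipped; E skipped; A skipped; I→slot 4; J skipped; F skipped.
Profit = 84 + 87 + 72 + 37 = 280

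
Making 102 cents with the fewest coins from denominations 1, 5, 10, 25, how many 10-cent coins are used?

0

Use the largest denomination that fits, subtract, and repeat.
102 − 4×25→2 − 2×1→0
Count of 10: 0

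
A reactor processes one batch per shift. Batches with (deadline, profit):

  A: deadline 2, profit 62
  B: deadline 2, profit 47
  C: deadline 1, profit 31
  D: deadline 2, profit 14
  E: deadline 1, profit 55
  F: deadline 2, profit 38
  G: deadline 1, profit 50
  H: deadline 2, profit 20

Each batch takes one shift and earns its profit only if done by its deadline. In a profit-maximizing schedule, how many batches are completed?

2

Sort by profit descending; place each in the latest free slot ≤ its deadline.
Profit order: A=62 E=55 G=50 B=47 F=38 C=31 H=20 D=14
Assign: A→slot 2, E→slot 1, G skipped, B skipped, F skipped, C skipped, H skipped, D skipped.
Slots: [1:E] [2:A]
2 of 8 scheduled.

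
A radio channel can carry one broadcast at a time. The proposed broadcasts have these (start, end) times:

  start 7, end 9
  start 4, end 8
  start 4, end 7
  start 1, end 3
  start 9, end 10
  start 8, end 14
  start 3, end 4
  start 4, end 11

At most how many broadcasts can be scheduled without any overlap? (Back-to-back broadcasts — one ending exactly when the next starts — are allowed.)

5

Greedy by earliest finish: after sorting by end time, pick each interval compatible with the last pick.
Sorted by end: (1,3)  (3,4)  (4,7)  (4,8)  (7,9)  (9,10)  (4,11)  (8,14)
take (1,3); take (3,4); take (4,7); take (7,9); take (9,10); skip (8,14).
Selected 5 broadcasts.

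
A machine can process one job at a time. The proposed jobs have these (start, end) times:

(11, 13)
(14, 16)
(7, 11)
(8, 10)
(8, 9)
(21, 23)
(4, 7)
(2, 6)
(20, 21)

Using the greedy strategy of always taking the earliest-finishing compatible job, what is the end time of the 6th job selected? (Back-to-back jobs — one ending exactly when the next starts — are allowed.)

Sort by end time and greedily take each interval whose start is ≥ the last chosen end.
Sorted by end: (2,6)  (4,7)  (8,9)  (8,10)  (7,11)  (11,13)  (14,16)  (20,21)  (21,23)
take (2,6); take (8,9); skip (8,10); take (11,13); take (14,16); take (20,21); take (21,23).
Selected: (2,6) (8,9) (11,13) (14,16) (20,21) (21,23)

23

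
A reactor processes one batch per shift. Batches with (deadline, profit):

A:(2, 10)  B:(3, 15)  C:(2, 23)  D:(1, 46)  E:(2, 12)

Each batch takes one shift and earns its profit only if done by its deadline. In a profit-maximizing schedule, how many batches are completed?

3

Profit order: D=46 C=23 B=15 E=12 A=10
Assign: D→slot 1, C→slot 2, B→slot 3, E skipped, A skipped.
Slots: [1:D] [2:C] [3:B]
3 of 5 scheduled.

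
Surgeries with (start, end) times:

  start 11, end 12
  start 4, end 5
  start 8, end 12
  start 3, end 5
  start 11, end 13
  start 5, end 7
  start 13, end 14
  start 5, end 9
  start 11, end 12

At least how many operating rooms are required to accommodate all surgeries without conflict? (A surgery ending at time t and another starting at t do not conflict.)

starts: [3, 4, 5, 5, 8, 11, 11, 11, 13]
ends:   [5, 5, 7, 9, 12, 12, 12, 13, 14]
s3→1 s4→2 e5→1 e5→0 s5→1 s5→2 e7→1 s8→2 e9→1 s11→2 s11→3 s11→4  — peak 4.

4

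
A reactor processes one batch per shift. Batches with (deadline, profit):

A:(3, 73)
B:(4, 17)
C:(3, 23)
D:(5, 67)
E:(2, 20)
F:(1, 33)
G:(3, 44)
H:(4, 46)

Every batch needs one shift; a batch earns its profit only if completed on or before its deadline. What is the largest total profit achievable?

263

Sort by profit descending; place each in the latest free slot ≤ its deadline.
By profit: A(d3,73), D(d5,67), H(d4,46), G(d3,44), F(d1,33), C(d3,23), E(d2,20), B(d4,17)
A→slot 3; D→slot 5; H→slot 4; G→slot 2; F→slot 1; C skipped; E skipped; B skipped.
Profit = 33 + 44 + 73 + 46 + 67 = 263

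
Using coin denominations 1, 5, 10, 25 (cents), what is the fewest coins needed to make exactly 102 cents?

6

102 − 4×25→2 − 2×1→0
Total coins = 4 + 2 = 6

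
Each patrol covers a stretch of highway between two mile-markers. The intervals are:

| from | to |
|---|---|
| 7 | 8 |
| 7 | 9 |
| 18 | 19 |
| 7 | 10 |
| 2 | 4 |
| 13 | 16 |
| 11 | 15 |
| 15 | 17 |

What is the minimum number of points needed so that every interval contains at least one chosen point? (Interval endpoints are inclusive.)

Sorted: [2,4] [7,8] [7,9] [7,10] [11,15] [13,16] [15,17] [18,19]
{[2,4]} hit by 4; {[7,8],[7,9],[7,10]} hit by 8; {[11,15],[13,16],[15,17]} hit by 15; {[18,19]} hit by 19.
Points: 4, 8, 15, 19 (4 total).

4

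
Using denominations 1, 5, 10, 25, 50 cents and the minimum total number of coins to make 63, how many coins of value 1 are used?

3

Use the largest denomination that fits, subtract, and repeat.
63 − 1×50→13 − 1×10→3 − 3×1→0
Count of 1: 3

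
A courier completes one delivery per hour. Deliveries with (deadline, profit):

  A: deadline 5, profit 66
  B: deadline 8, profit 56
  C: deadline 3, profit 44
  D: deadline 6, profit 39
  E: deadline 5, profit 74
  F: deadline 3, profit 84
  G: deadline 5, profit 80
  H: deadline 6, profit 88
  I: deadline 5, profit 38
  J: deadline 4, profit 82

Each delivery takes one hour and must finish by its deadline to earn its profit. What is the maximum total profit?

Take jobs in profit order; each goes to the latest open slot no later than its deadline.
By profit: H(d6,88), F(d3,84), J(d4,82), G(d5,80), E(d5,74), A(d5,66), B(d8,56), C(d3,44), D(d6,39), I(d5,38)
H→slot 6; F→slot 3; J→slot 4; G→slot 5; E→slot 2; A→slot 1; B→slot 8; C skipped; D skipped; I skipped.
Profit = 66 + 74 + 84 + 82 + 80 + 88 + 56 = 530

530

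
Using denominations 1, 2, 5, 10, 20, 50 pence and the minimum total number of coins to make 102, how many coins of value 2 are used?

1

102 − 2×50→2 − 1×2→0
Count of 2: 1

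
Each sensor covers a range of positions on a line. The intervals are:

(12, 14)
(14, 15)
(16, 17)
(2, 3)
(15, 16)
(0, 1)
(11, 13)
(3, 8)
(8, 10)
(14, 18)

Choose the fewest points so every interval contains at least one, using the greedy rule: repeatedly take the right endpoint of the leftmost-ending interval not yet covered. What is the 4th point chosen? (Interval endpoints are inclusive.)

13

Process intervals by earliest right end; each time one isn't hit yet, stab at its right endpoint.
Sorted: [0,1] [2,3] [3,8] [8,10] [11,13] [12,14] [14,15] [15,16] [16,17] [14,18]
{[0,1]} hit by 1; {[2,3],[3,8]} hit by 3; {[8,10]} hit by 10; {[11,13],[12,14]} hit by 13; {[14,15],[15,16]} hit by 15; {[16,17],[14,18]} hit by 17.
Points: 1, 3, 10, 13, 15, 17 (6 total).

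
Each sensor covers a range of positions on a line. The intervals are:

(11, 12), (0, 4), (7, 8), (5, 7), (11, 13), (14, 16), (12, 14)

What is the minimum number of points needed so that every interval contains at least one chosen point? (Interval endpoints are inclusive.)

4

Process intervals by earliest right end; each time one isn't hit yet, stab at its right endpoint.
By right end: [0,4]  [5,7]  [7,8]  [11,12]  [11,13]  [12,14]  [14,16]
[0,4] uncovered → point at 4; [5,7] uncovered → point at 7; [11,12] uncovered → point at 12; [14,16] uncovered → point at 16.
Points: 4, 7, 12, 16 (4 total).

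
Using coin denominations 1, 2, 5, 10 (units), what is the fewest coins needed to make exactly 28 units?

5

Use the largest denomination that fits, subtract, and repeat.
28 − 2×10→8 − 1×5→3 − 1×2→1 − 1×1→0
Total coins = 2 + 1 + 1 + 1 = 5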